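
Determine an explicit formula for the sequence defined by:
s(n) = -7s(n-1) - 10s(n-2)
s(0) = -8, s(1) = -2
Characteristic equation: x² + 7x + 10 = 0, which factors as (x - (-5))(x - (-2)) = 0.
Roots r₁ = -5, r₂ = -2 (distinct).
General solution: s(n) = A·(-5)^n + B·(-2)^n.
From s(0) = -8: A + B = -8.
From s(1) = -2: -5A - 2B = -2.
Solving: A = 6, B = -14.
So s(n) = - 14 \left(-2\right)^{n} + 6 \left(-5\right)^{n}.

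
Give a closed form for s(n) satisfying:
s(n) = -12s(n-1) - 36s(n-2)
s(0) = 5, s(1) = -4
Characteristic equation: x² + 12x + 36 = 0, which is (x - (-6))².
Repeated root r = -6.
General solution: s(n) = (A + Bn)·(-6)^n.
From s(0) = 5: A = 5.
From s(1) = -4: (A + B)·(-6) = -4 ⇒ B = - \frac{13}{3}.
So s(n) = \left(5 - \frac{13 n}{3}\right) \cdot (-6)^n.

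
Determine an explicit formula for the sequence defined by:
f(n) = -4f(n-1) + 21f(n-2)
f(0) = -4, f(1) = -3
Characteristic equation: x² + 4x - 21 = 0, which factors as (x - (3))(x - (-7)) = 0.
Roots r₁ = 3, r₂ = -7 (distinct).
General solution: f(n) = A·(3)^n + B·(-7)^n.
From f(0) = -4: A + B = -4.
From f(1) = -3: 3A - 7B = -3.
Solving: A = - \frac{31}{10}, B = - \frac{9}{10}.
So f(n) = - \frac{9 \left(-7\right)^{n}}{10} - \frac{31 \cdot 3^{n}}{10}.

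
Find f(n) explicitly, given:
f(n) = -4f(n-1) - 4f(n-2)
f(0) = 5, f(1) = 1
Characteristic equation: x² + 4x + 4 = 0, which is (x - (-2))².
Repeated root r = -2.
General solution: f(n) = (A + Bn)·(-2)^n.
From f(0) = 5: A = 5.
From f(1) = 1: (A + B)·(-2) = 1 ⇒ B = - \frac{11}{2}.
So f(n) = \left(5 - \frac{11 n}{2}\right) \cdot (-2)^n.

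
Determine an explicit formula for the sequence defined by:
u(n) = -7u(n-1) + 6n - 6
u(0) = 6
First-order linear with linear forcing.
Homogeneous solution: u_h(n) = A·(-7)^n.
Try particular u_p(n) = pn + q. Substituting:
  pn + q = -7(p(n-1) + q) + 6n - 6.
Matching the n-coefficient: p = -7p + 6 ⇒ p = \frac{3}{4}.
Matching constants: q = 7p - 7q - 6 ⇒ q = - \frac{3}{32}.
General: u(n) = A·(-7)^n + \frac{3 n}{4} - \frac{3}{32}.
Apply u(0) = 6: A - \frac{3}{32} = 6 ⇒ A = \frac{195}{32}.
So u(n) = \frac{195 \left(-7\right)^{n}}{32} + \frac{3 n}{4} - \frac{3}{32}.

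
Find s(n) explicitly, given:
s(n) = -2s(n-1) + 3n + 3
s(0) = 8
First-order linear with linear forcing.
Homogeneous solution: s_h(n) = A·(-2)^n.
Try particular s_p(n) = pn + q. Substituting:
  pn + q = -2(p(n-1) + q) + 3n + 3.
Matching the n-coefficient: p = -2p + 3 ⇒ p = 1.
Matching constants: q = 2p - 2q + 3 ⇒ q = \frac{5}{3}.
General: s(n) = A·(-2)^n + n + \frac{5}{3}.
Apply s(0) = 8: A + \frac{5}{3} = 8 ⇒ A = \frac{19}{3}.
So s(n) = \frac{19 \left(-2\right)^{n}}{3} + n + \frac{5}{3}.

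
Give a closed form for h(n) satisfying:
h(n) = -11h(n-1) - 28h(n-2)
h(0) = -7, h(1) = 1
Characteristic equation: x² + 11x + 28 = 0, which factors as (x - (-4))(x - (-7)) = 0.
Roots r₁ = -4, r₂ = -7 (distinct).
General solution: h(n) = A·(-4)^n + B·(-7)^n.
From h(0) = -7: A + B = -7.
From h(1) = 1: -4A - 7B = 1.
Solving: A = -16, B = 9.
So h(n) = - 16 \left(-4\right)^{n} + 9 \left(-7\right)^{n}.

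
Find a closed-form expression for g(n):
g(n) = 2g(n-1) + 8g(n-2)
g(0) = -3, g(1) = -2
Characteristic equation: x² - 2x - 8 = 0, which factors as (x - (-2))(x - (4)) = 0.
Roots r₁ = -2, r₂ = 4 (distinct).
General solution: g(n) = A·(-2)^n + B·(4)^n.
From g(0) = -3: A + B = -3.
From g(1) = -2: -2A + 4B = -2.
Solving: A = - \frac{5}{3}, B = - \frac{4}{3}.
So g(n) = - \frac{5 \left(-2\right)^{n}}{3} - \frac{4 \cdot 4^{n}}{3}.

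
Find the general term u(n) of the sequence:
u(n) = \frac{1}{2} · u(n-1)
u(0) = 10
Pure geometric recurrence with ratio \frac{1}{2}.
By induction u(n) = u(0) · (\frac{1}{2})^n = 10 \cdot 2^{- n}.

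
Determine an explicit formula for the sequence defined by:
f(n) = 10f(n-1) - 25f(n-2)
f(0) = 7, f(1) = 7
Characteristic equation: x² - 10x + 25 = 0, which is (x - (5))².
Repeated root r = 5.
General solution: f(n) = (A + Bn)·(5)^n.
From f(0) = 7: A = 7.
From f(1) = 7: (A + B)·(5) = 7 ⇒ B = - \frac{28}{5}.
So f(n) = \left(7 - \frac{28 n}{5}\right) \cdot (5)^n.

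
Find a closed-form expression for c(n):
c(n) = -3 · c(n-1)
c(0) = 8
Pure geometric recurrence with ratio -3.
By induction c(n) = c(0) · (-3)^n = 8 \left(-3\right)^{n}.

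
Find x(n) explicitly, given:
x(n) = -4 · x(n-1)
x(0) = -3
Pure geometric recurrence with ratio -4.
By induction x(n) = x(0) · (-4)^n = - 3 \left(-4\right)^{n}.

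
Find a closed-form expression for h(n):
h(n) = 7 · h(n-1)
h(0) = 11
Pure geometric recurrence with ratio 7.
By induction h(n) = h(0) · (7)^n = 11 \cdot 7^{n}.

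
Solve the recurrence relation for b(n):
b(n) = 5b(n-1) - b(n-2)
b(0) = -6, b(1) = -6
Characteristic equation: x² - 5x + 1 = 0.
Discriminant Δ = (5)² + 4·(-1) = 21.
Roots r₁,₂ = (5 ± √21)/2, so r₁ = \frac{\sqrt{21}}{2} + \frac{5}{2}, r₂ = \frac{5}{2} - \frac{\sqrt{21}}{2}.
General solution: b(n) = A·r₁^n + B·r₂^n.
From the initial conditions, A + B = -6 and r₁A + r₂B = -6.
Since r₁ - r₂ = √21: A = (-6 - (-6)r₂)/√21 = -3 + \frac{3 \sqrt{21}}{7}, and B = -6 - A = -3 - \frac{3 \sqrt{21}}{7}.
So b(n) = \left(-3 + \frac{3 \sqrt{21}}{7}\right)\left(\frac{\sqrt{21}}{2} + \frac{5}{2}\right)^n + \left(-3 - \frac{3 \sqrt{21}}{7}\right)\left(\frac{5}{2} - \frac{\sqrt{21}}{2}\right)^n.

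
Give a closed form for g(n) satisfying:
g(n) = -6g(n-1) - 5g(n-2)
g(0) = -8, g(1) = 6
Characteristic equation: x² + 6x + 5 = 0, which factors as (x - (-1))(x - (-5)) = 0.
Roots r₁ = -1, r₂ = -5 (distinct).
General solution: g(n) = A·(-1)^n + B·(-5)^n.
From g(0) = -8: A + B = -8.
From g(1) = 6: -A - 5B = 6.
Solving: A = - \frac{17}{2}, B = \frac{1}{2}.
So g(n) = - \frac{17 \left(-1\right)^{n}}{2} + \frac{\left(-5\right)^{n}}{2}.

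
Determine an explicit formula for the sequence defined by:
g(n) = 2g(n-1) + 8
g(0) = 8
First-order linear non-homogeneous.
Homogeneous solution: g_h(n) = A·(2)^n.
Try constant particular solution g_p = K: K = 2K + 8 ⇒ K = -8.
General: g(n) = A·(2)^n - 8.
Apply g(0) = 8: A - 8 = 8 ⇒ A = 16.
So g(n) = 16 \cdot 2^{n} - 8.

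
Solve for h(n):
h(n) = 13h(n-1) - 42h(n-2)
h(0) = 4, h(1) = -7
Characteristic equation: x² - 13x + 42 = 0, which factors as (x - (7))(x - (6)) = 0.
Roots r₁ = 7, r₂ = 6 (distinct).
General solution: h(n) = A·(7)^n + B·(6)^n.
From h(0) = 4: A + B = 4.
From h(1) = -7: 7A + 6B = -7.
Solving: A = -31, B = 35.
So h(n) = 35 \cdot 6^{n} - 31 \cdot 7^{n}.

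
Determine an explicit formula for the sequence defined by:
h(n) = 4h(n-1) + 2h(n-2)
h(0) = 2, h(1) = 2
Characteristic equation: x² - 4x - 2 = 0.
Discriminant Δ = (4)² + 4·(2) = 24.
Roots r₁,₂ = (4 ± √24)/2, so r₁ = 2 + \sqrt{6}, r₂ = 2 - \sqrt{6}.
General solution: h(n) = A·r₁^n + B·r₂^n.
From the initial conditions, A + B = 2 and r₁A + r₂B = 2.
Since r₁ - r₂ = √24: A = (2 - (2)r₂)/√24 = 1 - \frac{\sqrt{6}}{6}, and B = 2 - A = \frac{\sqrt{6}}{6} + 1.
So h(n) = \left(1 - \frac{\sqrt{6}}{6}\right)\left(2 + \sqrt{6}\right)^n + \left(\frac{\sqrt{6}}{6} + 1\right)\left(2 - \sqrt{6}\right)^n.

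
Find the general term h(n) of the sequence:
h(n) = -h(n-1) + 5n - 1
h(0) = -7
First-order linear with linear forcing.
Homogeneous solution: h_h(n) = A·(-1)^n.
Try particular h_p(n) = pn + q. Substituting:
  pn + q = -(p(n-1) + q) + 5n - 1.
Matching the n-coefficient: p = -p + 5 ⇒ p = \frac{5}{2}.
Matching constants: q = p - q - 1 ⇒ q = \frac{3}{4}.
General: h(n) = A·(-1)^n + \frac{5 n}{2} + \frac{3}{4}.
Apply h(0) = -7: A + \frac{3}{4} = -7 ⇒ A = - \frac{31}{4}.
So h(n) = - \frac{31 \left(-1\right)^{n}}{4} + \frac{5 n}{2} + \frac{3}{4}.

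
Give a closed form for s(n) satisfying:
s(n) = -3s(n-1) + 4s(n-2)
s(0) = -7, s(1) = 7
Characteristic equation: x² + 3x - 4 = 0, which factors as (x - (1))(x - (-4)) = 0.
Roots r₁ = 1, r₂ = -4 (distinct).
General solution: s(n) = A·(1)^n + B·(-4)^n.
From s(0) = -7: A + B = -7.
From s(1) = 7: A - 4B = 7.
Solving: A = - \frac{21}{5}, B = - \frac{14}{5}.
So s(n) = - \frac{14 \left(-4\right)^{n}}{5} - \frac{21}{5}.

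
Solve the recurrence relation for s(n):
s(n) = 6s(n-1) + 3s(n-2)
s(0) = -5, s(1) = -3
Characteristic equation: x² - 6x - 3 = 0.
Discriminant Δ = (6)² + 4·(3) = 48.
Roots r₁,₂ = (6 ± √48)/2, so r₁ = 3 + 2 \sqrt{3}, r₂ = 3 - 2 \sqrt{3}.
General solution: s(n) = A·r₁^n + B·r₂^n.
From the initial conditions, A + B = -5 and r₁A + r₂B = -3.
Since r₁ - r₂ = √48: A = (-3 - (-5)r₂)/√48 = - \frac{5}{2} + \sqrt{3}, and B = -5 - A = - \frac{5}{2} - \sqrt{3}.
So s(n) = \left(- \frac{5}{2} + \sqrt{3}\right)\left(3 + 2 \sqrt{3}\right)^n + \left(- \frac{5}{2} - \sqrt{3}\right)\left(3 - 2 \sqrt{3}\right)^n.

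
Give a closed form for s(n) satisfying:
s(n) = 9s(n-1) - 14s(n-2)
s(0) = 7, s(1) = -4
Characteristic equation: x² - 9x + 14 = 0, which factors as (x - (2))(x - (7)) = 0.
Roots r₁ = 2, r₂ = 7 (distinct).
General solution: s(n) = A·(2)^n + B·(7)^n.
From s(0) = 7: A + B = 7.
From s(1) = -4: 2A + 7B = -4.
Solving: A = \frac{53}{5}, B = - \frac{18}{5}.
So s(n) = \frac{53 \cdot 2^{n}}{5} - \frac{18 \cdot 7^{n}}{5}.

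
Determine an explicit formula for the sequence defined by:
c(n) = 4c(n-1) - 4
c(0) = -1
First-order linear non-homogeneous.
Homogeneous solution: c_h(n) = A·(4)^n.
Try constant particular solution c_p = K: K = 4K - 4 ⇒ K = \frac{4}{3}.
General: c(n) = A·(4)^n + \frac{4}{3}.
Apply c(0) = -1: A + \frac{4}{3} = -1 ⇒ A = - \frac{7}{3}.
So c(n) = \frac{4}{3} - \frac{7 \cdot 4^{n}}{3}.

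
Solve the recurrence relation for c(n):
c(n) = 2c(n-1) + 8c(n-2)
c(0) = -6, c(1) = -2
Characteristic equation: x² - 2x - 8 = 0, which factors as (x - (4))(x - (-2)) = 0.
Roots r₁ = 4, r₂ = -2 (distinct).
General solution: c(n) = A·(4)^n + B·(-2)^n.
From c(0) = -6: A + B = -6.
From c(1) = -2: 4A - 2B = -2.
Solving: A = - \frac{7}{3}, B = - \frac{11}{3}.
So c(n) = - \frac{11 \left(-2\right)^{n}}{3} - \frac{7 \cdot 4^{n}}{3}.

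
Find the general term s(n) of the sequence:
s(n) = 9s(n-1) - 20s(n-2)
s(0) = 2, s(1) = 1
Characteristic equation: x² - 9x + 20 = 0, which factors as (x - (4))(x - (5)) = 0.
Roots r₁ = 4, r₂ = 5 (distinct).
General solution: s(n) = A·(4)^n + B·(5)^n.
From s(0) = 2: A + B = 2.
From s(1) = 1: 4A + 5B = 1.
Solving: A = 9, B = -7.
So s(n) = 9 \cdot 4^{n} - 7 \cdot 5^{n}.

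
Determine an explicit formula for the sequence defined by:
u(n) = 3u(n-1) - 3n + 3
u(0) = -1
First-order linear with linear forcing.
Homogeneous solution: u_h(n) = A·(3)^n.
Try particular u_p(n) = pn + q. Substituting:
  pn + q = 3(p(n-1) + q) - 3n + 3.
Matching the n-coefficient: p = 3p - 3 ⇒ p = \frac{3}{2}.
Matching constants: q = -3p + 3q + 3 ⇒ q = \frac{3}{4}.
General: u(n) = A·(3)^n + \frac{3 n}{2} + \frac{3}{4}.
Apply u(0) = -1: A + \frac{3}{4} = -1 ⇒ A = - \frac{7}{4}.
So u(n) = - \frac{7 \cdot 3^{n}}{4} + \frac{3 n}{2} + \frac{3}{4}.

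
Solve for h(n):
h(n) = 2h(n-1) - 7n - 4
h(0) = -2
First-order linear with linear forcing.
Homogeneous solution: h_h(n) = A·(2)^n.
Try particular h_p(n) = pn + q. Substituting:
  pn + q = 2(p(n-1) + q) - 7n - 4.
Matching the n-coefficient: p = 2p - 7 ⇒ p = 7.
Matching constants: q = -2p + 2q - 4 ⇒ q = 18.
General: h(n) = A·(2)^n + 7 n + 18.
Apply h(0) = -2: A + 18 = -2 ⇒ A = -20.
So h(n) = - 20 \cdot 2^{n} + 7 n + 18.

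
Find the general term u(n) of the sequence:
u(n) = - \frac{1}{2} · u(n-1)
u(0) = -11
Pure geometric recurrence with ratio - \frac{1}{2}.
By induction u(n) = u(0) · (- \frac{1}{2})^n = - 11 \left(- \frac{1}{2}\right)^{n}.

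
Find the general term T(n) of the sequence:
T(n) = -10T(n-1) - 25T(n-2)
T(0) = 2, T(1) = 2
Characteristic equation: x² + 10x + 25 = 0, which is (x - (-5))².
Repeated root r = -5.
General solution: T(n) = (A + Bn)·(-5)^n.
From T(0) = 2: A = 2.
From T(1) = 2: (A + B)·(-5) = 2 ⇒ B = - \frac{12}{5}.
So T(n) = \left(2 - \frac{12 n}{5}\right) \cdot (-5)^n.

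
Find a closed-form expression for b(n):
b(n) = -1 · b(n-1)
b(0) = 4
Pure geometric recurrence with ratio -1.
By induction b(n) = b(0) · (-1)^n = 4 \left(-1\right)^{n}.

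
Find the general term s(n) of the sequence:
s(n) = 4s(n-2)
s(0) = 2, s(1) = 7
Characteristic equation: x² - 4 = 0, which factors as (x - (2))(x - (-2)) = 0.
Roots r₁ = 2, r₂ = -2 (distinct).
General solution: s(n) = A·(2)^n + B·(-2)^n.
From s(0) = 2: A + B = 2.
From s(1) = 7: 2A - 2B = 7.
Solving: A = \frac{11}{4}, B = - \frac{3}{4}.
So s(n) = - \frac{3 \left(-2\right)^{n}}{4} + \frac{11 \cdot 2^{n}}{4}.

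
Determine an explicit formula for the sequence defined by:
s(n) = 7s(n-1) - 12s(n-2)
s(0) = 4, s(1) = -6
Characteristic equation: x² - 7x + 12 = 0, which factors as (x - (4))(x - (3)) = 0.
Roots r₁ = 4, r₂ = 3 (distinct).
General solution: s(n) = A·(4)^n + B·(3)^n.
From s(0) = 4: A + B = 4.
From s(1) = -6: 4A + 3B = -6.
Solving: A = -18, B = 22.
So s(n) = 22 \cdot 3^{n} - 18 \cdot 4^{n}.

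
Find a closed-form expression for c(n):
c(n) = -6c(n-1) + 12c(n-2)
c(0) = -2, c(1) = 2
Characteristic equation: x² + 6x - 12 = 0.
Discriminant Δ = (-6)² + 4·(12) = 84.
Roots r₁,₂ = (-6 ± √84)/2, so r₁ = -3 + \sqrt{21}, r₂ = - \sqrt{21} - 3.
General solution: c(n) = A·r₁^n + B·r₂^n.
From the initial conditions, A + B = -2 and r₁A + r₂B = 2.
Since r₁ - r₂ = √84: A = (2 - (-2)r₂)/√84 = -1 - \frac{2 \sqrt{21}}{21}, and B = -2 - A = -1 + \frac{2 \sqrt{21}}{21}.
So c(n) = \left(-1 - \frac{2 \sqrt{21}}{21}\right)\left(-3 + \sqrt{21}\right)^n + \left(-1 + \frac{2 \sqrt{21}}{21}\right)\left(- \sqrt{21} - 3\right)^n.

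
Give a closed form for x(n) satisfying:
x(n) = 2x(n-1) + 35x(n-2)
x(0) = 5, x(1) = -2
Characteristic equation: x² - 2x - 35 = 0, which factors as (x - (7))(x - (-5)) = 0.
Roots r₁ = 7, r₂ = -5 (distinct).
General solution: x(n) = A·(7)^n + B·(-5)^n.
From x(0) = 5: A + B = 5.
From x(1) = -2: 7A - 5B = -2.
Solving: A = \frac{23}{12}, B = \frac{37}{12}.
So x(n) = \frac{37 \left(-5\right)^{n}}{12} + \frac{23 \cdot 7^{n}}{12}.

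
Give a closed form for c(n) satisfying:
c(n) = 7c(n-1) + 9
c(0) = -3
First-order linear non-homogeneous.
Homogeneous solution: c_h(n) = A·(7)^n.
Try constant particular solution c_p = K: K = 7K + 9 ⇒ K = - \frac{3}{2}.
General: c(n) = A·(7)^n - \frac{3}{2}.
Apply c(0) = -3: A - \frac{3}{2} = -3 ⇒ A = - \frac{3}{2}.
So c(n) = - \frac{3 \cdot 7^{n}}{2} - \frac{3}{2}.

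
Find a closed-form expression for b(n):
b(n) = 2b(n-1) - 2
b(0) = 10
First-order linear non-homogeneous.
Homogeneous solution: b_h(n) = A·(2)^n.
Try constant particular solution b_p = K: K = 2K - 2 ⇒ K = 2.
General: b(n) = A·(2)^n + 2.
Apply b(0) = 10: A + 2 = 10 ⇒ A = 8.
So b(n) = 8 \cdot 2^{n} + 2.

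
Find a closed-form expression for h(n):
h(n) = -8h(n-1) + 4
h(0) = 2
First-order linear non-homogeneous.
Homogeneous solution: h_h(n) = A·(-8)^n.
Try constant particular solution h_p = K: K = -8K + 4 ⇒ K = \frac{4}{9}.
General: h(n) = A·(-8)^n + \frac{4}{9}.
Apply h(0) = 2: A + \frac{4}{9} = 2 ⇒ A = \frac{14}{9}.
So h(n) = \frac{14 \left(-8\right)^{n}}{9} + \frac{4}{9}.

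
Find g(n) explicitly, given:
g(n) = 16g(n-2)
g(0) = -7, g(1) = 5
Characteristic equation: x² - 16 = 0, which factors as (x - (-4))(x - (4)) = 0.
Roots r₁ = -4, r₂ = 4 (distinct).
General solution: g(n) = A·(-4)^n + B·(4)^n.
From g(0) = -7: A + B = -7.
From g(1) = 5: -4A + 4B = 5.
Solving: A = - \frac{33}{8}, B = - \frac{23}{8}.
So g(n) = - \frac{33 \left(-4\right)^{n}}{8} - \frac{23 \cdot 4^{n}}{8}.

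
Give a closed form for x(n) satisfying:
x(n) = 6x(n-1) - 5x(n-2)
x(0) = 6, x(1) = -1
Characteristic equation: x² - 6x + 5 = 0, which factors as (x - (5))(x - (1)) = 0.
Roots r₁ = 5, r₂ = 1 (distinct).
General solution: x(n) = A·(5)^n + B·(1)^n.
From x(0) = 6: A + B = 6.
From x(1) = -1: 5A + B = -1.
Solving: A = - \frac{7}{4}, B = \frac{31}{4}.
So x(n) = \frac{31}{4} - \frac{7 \cdot 5^{n}}{4}.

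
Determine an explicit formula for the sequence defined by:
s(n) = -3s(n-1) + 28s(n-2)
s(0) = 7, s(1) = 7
Characteristic equation: x² + 3x - 28 = 0, which factors as (x - (4))(x - (-7)) = 0.
Roots r₁ = 4, r₂ = -7 (distinct).
General solution: s(n) = A·(4)^n + B·(-7)^n.
From s(0) = 7: A + B = 7.
From s(1) = 7: 4A - 7B = 7.
Solving: A = \frac{56}{11}, B = \frac{21}{11}.
So s(n) = \frac{21 \left(-7\right)^{n}}{11} + \frac{56 \cdot 4^{n}}{11}.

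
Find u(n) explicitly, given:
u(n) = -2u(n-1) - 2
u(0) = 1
First-order linear non-homogeneous.
Homogeneous solution: u_h(n) = A·(-2)^n.
Try constant particular solution u_p = K: K = -2K - 2 ⇒ K = - \frac{2}{3}.
General: u(n) = A·(-2)^n - \frac{2}{3}.
Apply u(0) = 1: A - \frac{2}{3} = 1 ⇒ A = \frac{5}{3}.
So u(n) = \frac{5 \left(-2\right)^{n}}{3} - \frac{2}{3}.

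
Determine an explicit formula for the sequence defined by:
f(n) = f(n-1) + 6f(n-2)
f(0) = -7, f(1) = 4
Characteristic equation: x² - x - 6 = 0, which factors as (x - (-2))(x - (3)) = 0.
Roots r₁ = -2, r₂ = 3 (distinct).
General solution: f(n) = A·(-2)^n + B·(3)^n.
From f(0) = -7: A + B = -7.
From f(1) = 4: -2A + 3B = 4.
Solving: A = -5, B = -2.
So f(n) = - 5 \left(-2\right)^{n} - 2 \cdot 3^{n}.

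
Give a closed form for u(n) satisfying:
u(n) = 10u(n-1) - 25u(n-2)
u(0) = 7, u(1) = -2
Characteristic equation: x² - 10x + 25 = 0, which is (x - (5))².
Repeated root r = 5.
General solution: u(n) = (A + Bn)·(5)^n.
From u(0) = 7: A = 7.
From u(1) = -2: (A + B)·(5) = -2 ⇒ B = - \frac{37}{5}.
So u(n) = \left(7 - \frac{37 n}{5}\right) \cdot (5)^n.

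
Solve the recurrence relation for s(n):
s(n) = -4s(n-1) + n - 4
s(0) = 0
First-order linear with linear forcing.
Homogeneous solution: s_h(n) = A·(-4)^n.
Try particular s_p(n) = pn + q. Substituting:
  pn + q = -4(p(n-1) + q) + n - 4.
Matching the n-coefficient: p = -4p + 1 ⇒ p = \frac{1}{5}.
Matching constants: q = 4p - 4q - 4 ⇒ q = - \frac{16}{25}.
General: s(n) = A·(-4)^n + \frac{n}{5} - \frac{16}{25}.
Apply s(0) = 0: A - \frac{16}{25} = 0 ⇒ A = \frac{16}{25}.
So s(n) = \frac{16 \left(-4\right)^{n}}{25} + \frac{n}{5} - \frac{16}{25}.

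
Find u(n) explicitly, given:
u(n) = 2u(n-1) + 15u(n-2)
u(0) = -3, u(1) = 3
Characteristic equation: x² - 2x - 15 = 0, which factors as (x - (-3))(x - (5)) = 0.
Roots r₁ = -3, r₂ = 5 (distinct).
General solution: u(n) = A·(-3)^n + B·(5)^n.
From u(0) = -3: A + B = -3.
From u(1) = 3: -3A + 5B = 3.
Solving: A = - \frac{9}{4}, B = - \frac{3}{4}.
So u(n) = - \frac{9 \left(-3\right)^{n}}{4} - \frac{3 \cdot 5^{n}}{4}.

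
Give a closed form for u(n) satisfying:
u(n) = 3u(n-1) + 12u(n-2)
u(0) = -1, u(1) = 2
Characteristic equation: x² - 3x - 12 = 0.
Discriminant Δ = (3)² + 4·(12) = 57.
Roots r₁,₂ = (3 ± √57)/2, so r₁ = \frac{3}{2} + \frac{\sqrt{57}}{2}, r₂ = \frac{3}{2} - \frac{\sqrt{57}}{2}.
General solution: u(n) = A·r₁^n + B·r₂^n.
From the initial conditions, A + B = -1 and r₁A + r₂B = 2.
Since r₁ - r₂ = √57: A = (2 - (-1)r₂)/√57 = - \frac{1}{2} + \frac{7 \sqrt{57}}{114}, and B = -1 - A = - \frac{1}{2} - \frac{7 \sqrt{57}}{114}.
So u(n) = \left(- \frac{1}{2} + \frac{7 \sqrt{57}}{114}\right)\left(\frac{3}{2} + \frac{\sqrt{57}}{2}\right)^n + \left(- \frac{1}{2} - \frac{7 \sqrt{57}}{114}\right)\left(\frac{3}{2} - \frac{\sqrt{57}}{2}\right)^n.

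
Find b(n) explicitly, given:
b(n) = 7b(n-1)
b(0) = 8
This is a homogeneous first-order recurrence with ratio 7.
By induction b(n) = b(0) · (7)^n = 8 \cdot 7^{n}.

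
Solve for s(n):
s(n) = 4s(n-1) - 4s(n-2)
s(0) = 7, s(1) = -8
Characteristic equation: x² - 4x + 4 = 0, which is (x - (2))².
Repeated root r = 2.
General solution: s(n) = (A + Bn)·(2)^n.
From s(0) = 7: A = 7.
From s(1) = -8: (A + B)·(2) = -8 ⇒ B = -11.
So s(n) = \left(7 - 11 n\right) \cdot (2)^n.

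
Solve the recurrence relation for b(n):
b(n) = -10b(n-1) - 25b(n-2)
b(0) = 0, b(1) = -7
Characteristic equation: x² + 10x + 25 = 0, which is (x - (-5))².
Repeated root r = -5.
General solution: b(n) = (A + Bn)·(-5)^n.
From b(0) = 0: A = 0.
From b(1) = -7: (A + B)·(-5) = -7 ⇒ B = \frac{7}{5}.
So b(n) = \left(\frac{7 n}{5}\right) \cdot (-5)^n.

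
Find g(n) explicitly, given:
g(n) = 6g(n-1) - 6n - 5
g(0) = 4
First-order linear with linear forcing.
Homogeneous solution: g_h(n) = A·(6)^n.
Try particular g_p(n) = pn + q. Substituting:
  pn + q = 6(p(n-1) + q) - 6n - 5.
Matching the n-coefficient: p = 6p - 6 ⇒ p = \frac{6}{5}.
Matching constants: q = -6p + 6q - 5 ⇒ q = \frac{61}{25}.
General: g(n) = A·(6)^n + \frac{6 n}{5} + \frac{61}{25}.
Apply g(0) = 4: A + \frac{61}{25} = 4 ⇒ A = \frac{39}{25}.
So g(n) = \frac{39 \cdot 6^{n}}{25} + \frac{6 n}{5} + \frac{61}{25}.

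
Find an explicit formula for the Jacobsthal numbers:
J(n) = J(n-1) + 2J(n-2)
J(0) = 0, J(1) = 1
This is the Jacobsthal sequence.
Characteristic equation: x² - x - 2 = 0; roots r₁ = 2, r₂ = -1.
General: J(n) = A·r₁^n + B·r₂^n. Solving with J(0)=0, J(1)=1 gives A = \frac{1}{3}, B = - \frac{1}{3}.
So J(n) = - \frac{\left(-1\right)^{n}}{3} + \frac{2^{n}}{3}.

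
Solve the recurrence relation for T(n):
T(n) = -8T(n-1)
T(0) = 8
This is a homogeneous first-order recurrence with ratio -8.
By induction T(n) = T(0) · (-8)^n = 8 \left(-8\right)^{n}.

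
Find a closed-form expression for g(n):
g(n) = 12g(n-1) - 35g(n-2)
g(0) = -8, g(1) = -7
Characteristic equation: x² - 12x + 35 = 0, which factors as (x - (7))(x - (5)) = 0.
Roots r₁ = 7, r₂ = 5 (distinct).
General solution: g(n) = A·(7)^n + B·(5)^n.
From g(0) = -8: A + B = -8.
From g(1) = -7: 7A + 5B = -7.
Solving: A = \frac{33}{2}, B = - \frac{49}{2}.
So g(n) = - \frac{49 \cdot 5^{n}}{2} + \frac{33 \cdot 7^{n}}{2}.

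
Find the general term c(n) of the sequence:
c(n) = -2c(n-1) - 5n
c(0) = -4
First-order linear with linear forcing.
Homogeneous solution: c_h(n) = A·(-2)^n.
Try particular c_p(n) = pn + q. Substituting:
  pn + q = -2(p(n-1) + q) - 5n.
Matching the n-coefficient: p = -2p - 5 ⇒ p = - \frac{5}{3}.
Matching constants: q = 2p - 2q ⇒ q = - \frac{10}{9}.
General: c(n) = A·(-2)^n - \frac{5 n}{3} - \frac{10}{9}.
Apply c(0) = -4: A - \frac{10}{9} = -4 ⇒ A = - \frac{26}{9}.
So c(n) = - \frac{26 \left(-2\right)^{n}}{9} - \frac{5 n}{3} - \frac{10}{9}.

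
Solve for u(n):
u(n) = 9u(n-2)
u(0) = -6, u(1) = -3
Characteristic equation: x² - 9 = 0, which factors as (x - (-3))(x - (3)) = 0.
Roots r₁ = -3, r₂ = 3 (distinct).
General solution: u(n) = A·(-3)^n + B·(3)^n.
From u(0) = -6: A + B = -6.
From u(1) = -3: -3A + 3B = -3.
Solving: A = - \frac{5}{2}, B = - \frac{7}{2}.
So u(n) = - \frac{5 \left(-3\right)^{n}}{2} - \frac{7 \cdot 3^{n}}{2}.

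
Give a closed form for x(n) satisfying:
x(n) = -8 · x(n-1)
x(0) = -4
Pure geometric recurrence with ratio -8.
By induction x(n) = x(0) · (-8)^n = - 4 \left(-8\right)^{n}.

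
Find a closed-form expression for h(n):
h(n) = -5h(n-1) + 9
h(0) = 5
First-order linear non-homogeneous.
Homogeneous solution: h_h(n) = A·(-5)^n.
Try constant particular solution h_p = K: K = -5K + 9 ⇒ K = \frac{3}{2}.
General: h(n) = A·(-5)^n + \frac{3}{2}.
Apply h(0) = 5: A + \frac{3}{2} = 5 ⇒ A = \frac{7}{2}.
So h(n) = \frac{7 \left(-5\right)^{n}}{2} + \frac{3}{2}.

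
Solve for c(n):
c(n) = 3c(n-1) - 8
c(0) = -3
First-order linear non-homogeneous.
Homogeneous solution: c_h(n) = A·(3)^n.
Try constant particular solution c_p = K: K = 3K - 8 ⇒ K = 4.
General: c(n) = A·(3)^n + 4.
Apply c(0) = -3: A + 4 = -3 ⇒ A = -7.
So c(n) = 4 - 7 \cdot 3^{n}.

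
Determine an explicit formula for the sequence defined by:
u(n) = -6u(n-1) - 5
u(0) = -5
First-order linear non-homogeneous.
Homogeneous solution: u_h(n) = A·(-6)^n.
Try constant particular solution u_p = K: K = -6K - 5 ⇒ K = - \frac{5}{7}.
General: u(n) = A·(-6)^n - \frac{5}{7}.
Apply u(0) = -5: A - \frac{5}{7} = -5 ⇒ A = - \frac{30}{7}.
So u(n) = - \frac{30 \left(-6\right)^{n}}{7} - \frac{5}{7}.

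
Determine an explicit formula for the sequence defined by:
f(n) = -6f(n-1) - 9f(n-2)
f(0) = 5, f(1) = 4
Characteristic equation: x² + 6x + 9 = 0, which is (x - (-3))².
Repeated root r = -3.
General solution: f(n) = (A + Bn)·(-3)^n.
From f(0) = 5: A = 5.
From f(1) = 4: (A + B)·(-3) = 4 ⇒ B = - \frac{19}{3}.
So f(n) = \left(5 - \frac{19 n}{3}\right) \cdot (-3)^n.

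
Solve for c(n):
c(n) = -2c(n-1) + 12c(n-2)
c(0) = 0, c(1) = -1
Characteristic equation: x² + 2x - 12 = 0.
Discriminant Δ = (-2)² + 4·(12) = 52.
Roots r₁,₂ = (-2 ± √52)/2, so r₁ = -1 + \sqrt{13}, r₂ = - \sqrt{13} - 1.
General solution: c(n) = A·r₁^n + B·r₂^n.
From the initial conditions, A + B = 0 and r₁A + r₂B = -1.
Since r₁ - r₂ = √52: A = (-1 - (0)r₂)/√52 = - \frac{\sqrt{13}}{26}, and B = 0 - A = \frac{\sqrt{13}}{26}.
So c(n) = \left(- \frac{\sqrt{13}}{26}\right)\left(-1 + \sqrt{13}\right)^n + \left(\frac{\sqrt{13}}{26}\right)\left(- \sqrt{13} - 1\right)^n.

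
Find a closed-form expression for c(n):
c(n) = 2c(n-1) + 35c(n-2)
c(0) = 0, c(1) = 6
Characteristic equation: x² - 2x - 35 = 0, which factors as (x - (-5))(x - (7)) = 0.
Roots r₁ = -5, r₂ = 7 (distinct).
General solution: c(n) = A·(-5)^n + B·(7)^n.
From c(0) = 0: A + B = 0.
From c(1) = 6: -5A + 7B = 6.
Solving: A = - \frac{1}{2}, B = \frac{1}{2}.
So c(n) = - \frac{\left(-5\right)^{n}}{2} + \frac{7^{n}}{2}.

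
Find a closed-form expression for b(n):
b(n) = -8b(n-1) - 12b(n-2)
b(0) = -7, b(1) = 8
Characteristic equation: x² + 8x + 12 = 0, which factors as (x - (-6))(x - (-2)) = 0.
Roots r₁ = -6, r₂ = -2 (distinct).
General solution: b(n) = A·(-6)^n + B·(-2)^n.
From b(0) = -7: A + B = -7.
From b(1) = 8: -6A - 2B = 8.
Solving: A = \frac{3}{2}, B = - \frac{17}{2}.
So b(n) = - \frac{17 \left(-2\right)^{n}}{2} + \frac{3 \left(-6\right)^{n}}{2}.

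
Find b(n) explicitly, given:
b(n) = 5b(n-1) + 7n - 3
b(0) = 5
First-order linear with linear forcing.
Homogeneous solution: b_h(n) = A·(5)^n.
Try particular b_p(n) = pn + q. Substituting:
  pn + q = 5(p(n-1) + q) + 7n - 3.
Matching the n-coefficient: p = 5p + 7 ⇒ p = - \frac{7}{4}.
Matching constants: q = -5p + 5q - 3 ⇒ q = - \frac{23}{16}.
General: b(n) = A·(5)^n - \frac{7 n}{4} - \frac{23}{16}.
Apply b(0) = 5: A - \frac{23}{16} = 5 ⇒ A = \frac{103}{16}.
So b(n) = \frac{103 \cdot 5^{n}}{16} - \frac{7 n}{4} - \frac{23}{16}.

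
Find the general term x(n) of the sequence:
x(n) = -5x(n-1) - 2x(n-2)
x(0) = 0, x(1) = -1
Characteristic equation: x² + 5x + 2 = 0.
Discriminant Δ = (-5)² + 4·(-2) = 17.
Roots r₁,₂ = (-5 ± √17)/2, so r₁ = - \frac{5}{2} + \frac{\sqrt{17}}{2}, r₂ = - \frac{5}{2} - \frac{\sqrt{17}}{2}.
General solution: x(n) = A·r₁^n + B·r₂^n.
From the initial conditions, A + B = 0 and r₁A + r₂B = -1.
Since r₁ - r₂ = √17: A = (-1 - (0)r₂)/√17 = - \frac{\sqrt{17}}{17}, and B = 0 - A = \frac{\sqrt{17}}{17}.
So x(n) = \left(- \frac{\sqrt{17}}{17}\right)\left(- \frac{5}{2} + \frac{\sqrt{17}}{2}\right)^n + \left(\frac{\sqrt{17}}{17}\right)\left(- \frac{5}{2} - \frac{\sqrt{17}}{2}\right)^n.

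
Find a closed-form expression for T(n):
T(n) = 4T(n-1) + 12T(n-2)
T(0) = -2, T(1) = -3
Characteristic equation: x² - 4x - 12 = 0, which factors as (x - (6))(x - (-2)) = 0.
Roots r₁ = 6, r₂ = -2 (distinct).
General solution: T(n) = A·(6)^n + B·(-2)^n.
From T(0) = -2: A + B = -2.
From T(1) = -3: 6A - 2B = -3.
Solving: A = - \frac{7}{8}, B = - \frac{9}{8}.
So T(n) = - \frac{9 \left(-2\right)^{n}}{8} - \frac{7 \cdot 6^{n}}{8}.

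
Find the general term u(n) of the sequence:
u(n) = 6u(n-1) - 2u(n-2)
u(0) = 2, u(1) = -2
Characteristic equation: x² - 6x + 2 = 0.
Discriminant Δ = (6)² + 4·(-2) = 28.
Roots r₁,₂ = (6 ± √28)/2, so r₁ = \sqrt{7} + 3, r₂ = 3 - \sqrt{7}.
General solution: u(n) = A·r₁^n + B·r₂^n.
From the initial conditions, A + B = 2 and r₁A + r₂B = -2.
Since r₁ - r₂ = √28: A = (-2 - (2)r₂)/√28 = 1 - \frac{4 \sqrt{7}}{7}, and B = 2 - A = 1 + \frac{4 \sqrt{7}}{7}.
So u(n) = \left(1 - \frac{4 \sqrt{7}}{7}\right)\left(\sqrt{7} + 3\right)^n + \left(1 + \frac{4 \sqrt{7}}{7}\right)\left(3 - \sqrt{7}\right)^n.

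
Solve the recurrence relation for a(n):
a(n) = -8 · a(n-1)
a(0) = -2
Pure geometric recurrence with ratio -8.
By induction a(n) = a(0) · (-8)^n = - 2 \left(-8\right)^{n}.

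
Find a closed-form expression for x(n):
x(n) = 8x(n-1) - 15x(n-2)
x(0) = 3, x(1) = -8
Characteristic equation: x² - 8x + 15 = 0, which factors as (x - (3))(x - (5)) = 0.
Roots r₁ = 3, r₂ = 5 (distinct).
General solution: x(n) = A·(3)^n + B·(5)^n.
From x(0) = 3: A + B = 3.
From x(1) = -8: 3A + 5B = -8.
Solving: A = \frac{23}{2}, B = - \frac{17}{2}.
So x(n) = \frac{23 \cdot 3^{n}}{2} - \frac{17 \cdot 5^{n}}{2}.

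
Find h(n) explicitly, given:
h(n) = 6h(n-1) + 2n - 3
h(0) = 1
First-order linear with linear forcing.
Homogeneous solution: h_h(n) = A·(6)^n.
Try particular h_p(n) = pn + q. Substituting:
  pn + q = 6(p(n-1) + q) + 2n - 3.
Matching the n-coefficient: p = 6p + 2 ⇒ p = - \frac{2}{5}.
Matching constants: q = -6p + 6q - 3 ⇒ q = \frac{3}{25}.
General: h(n) = A·(6)^n - \frac{2 n}{5} + \frac{3}{25}.
Apply h(0) = 1: A + \frac{3}{25} = 1 ⇒ A = \frac{22}{25}.
So h(n) = \frac{22 \cdot 6^{n}}{25} - \frac{2 n}{5} + \frac{3}{25}.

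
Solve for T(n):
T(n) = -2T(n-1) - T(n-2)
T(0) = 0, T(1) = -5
Characteristic equation: x² + 2x + 1 = 0, which is (x - (-1))².
Repeated root r = -1.
General solution: T(n) = (A + Bn)·(-1)^n.
From T(0) = 0: A = 0.
From T(1) = -5: (A + B)·(-1) = -5 ⇒ B = 5.
So T(n) = \left(5 n\right) \cdot (-1)^n.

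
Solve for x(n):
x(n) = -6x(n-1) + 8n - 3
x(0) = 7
First-order linear with linear forcing.
Homogeneous solution: x_h(n) = A·(-6)^n.
Try particular x_p(n) = pn + q. Substituting:
  pn + q = -6(p(n-1) + q) + 8n - 3.
Matching the n-coefficient: p = -6p + 8 ⇒ p = \frac{8}{7}.
Matching constants: q = 6p - 6q - 3 ⇒ q = \frac{27}{49}.
General: x(n) = A·(-6)^n + \frac{8 n}{7} + \frac{27}{49}.
Apply x(0) = 7: A + \frac{27}{49} = 7 ⇒ A = \frac{316}{49}.
So x(n) = \frac{316 \left(-6\right)^{n}}{49} + \frac{8 n}{7} + \frac{27}{49}.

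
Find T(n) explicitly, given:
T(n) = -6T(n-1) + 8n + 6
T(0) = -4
First-order linear with linear forcing.
Homogeneous solution: T_h(n) = A·(-6)^n.
Try particular T_p(n) = pn + q. Substituting:
  pn + q = -6(p(n-1) + q) + 8n + 6.
Matching the n-coefficient: p = -6p + 8 ⇒ p = \frac{8}{7}.
Matching constants: q = 6p - 6q + 6 ⇒ q = \frac{90}{49}.
General: T(n) = A·(-6)^n + \frac{8 n}{7} + \frac{90}{49}.
Apply T(0) = -4: A + \frac{90}{49} = -4 ⇒ A = - \frac{286}{49}.
So T(n) = - \frac{286 \left(-6\right)^{n}}{49} + \frac{8 n}{7} + \frac{90}{49}.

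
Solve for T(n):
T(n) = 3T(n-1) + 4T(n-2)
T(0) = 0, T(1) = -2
Characteristic equation: x² - 3x - 4 = 0, which factors as (x - (-1))(x - (4)) = 0.
Roots r₁ = -1, r₂ = 4 (distinct).
General solution: T(n) = A·(-1)^n + B·(4)^n.
From T(0) = 0: A + B = 0.
From T(1) = -2: -A + 4B = -2.
Solving: A = \frac{2}{5}, B = - \frac{2}{5}.
So T(n) = \frac{2 \left(-1\right)^{n}}{5} - \frac{2 \cdot 4^{n}}{5}.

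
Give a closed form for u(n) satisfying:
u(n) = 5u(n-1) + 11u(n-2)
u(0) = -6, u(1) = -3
Characteristic equation: x² - 5x - 11 = 0.
Discriminant Δ = (5)² + 4·(11) = 69.
Roots r₁,₂ = (5 ± √69)/2, so r₁ = \frac{5}{2} + \frac{\sqrt{69}}{2}, r₂ = \frac{5}{2} - \frac{\sqrt{69}}{2}.
General solution: u(n) = A·r₁^n + B·r₂^n.
From the initial conditions, A + B = -6 and r₁A + r₂B = -3.
Since r₁ - r₂ = √69: A = (-3 - (-6)r₂)/√69 = -3 + \frac{4 \sqrt{69}}{23}, and B = -6 - A = -3 - \frac{4 \sqrt{69}}{23}.
So u(n) = \left(-3 + \frac{4 \sqrt{69}}{23}\right)\left(\frac{5}{2} + \frac{\sqrt{69}}{2}\right)^n + \left(-3 - \frac{4 \sqrt{69}}{23}\right)\left(\frac{5}{2} - \frac{\sqrt{69}}{2}\right)^n.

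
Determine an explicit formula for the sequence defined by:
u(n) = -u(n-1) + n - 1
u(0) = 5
First-order linear with linear forcing.
Homogeneous solution: u_h(n) = A·(-1)^n.
Try particular u_p(n) = pn + q. Substituting:
  pn + q = -(p(n-1) + q) + n - 1.
Matching the n-coefficient: p = -p + 1 ⇒ p = \frac{1}{2}.
Matching constants: q = p - q - 1 ⇒ q = - \frac{1}{4}.
General: u(n) = A·(-1)^n + \frac{n}{2} - \frac{1}{4}.
Apply u(0) = 5: A - \frac{1}{4} = 5 ⇒ A = \frac{21}{4}.
So u(n) = \frac{21 \left(-1\right)^{n}}{4} + \frac{n}{2} - \frac{1}{4}.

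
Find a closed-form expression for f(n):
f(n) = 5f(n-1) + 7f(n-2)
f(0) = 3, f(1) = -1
Characteristic equation: x² - 5x - 7 = 0.
Discriminant Δ = (5)² + 4·(7) = 53.
Roots r₁,₂ = (5 ± √53)/2, so r₁ = \frac{5}{2} + \frac{\sqrt{53}}{2}, r₂ = \frac{5}{2} - \frac{\sqrt{53}}{2}.
General solution: f(n) = A·r₁^n + B·r₂^n.
From the initial conditions, A + B = 3 and r₁A + r₂B = -1.
Since r₁ - r₂ = √53: A = (-1 - (3)r₂)/√53 = \frac{3}{2} - \frac{17 \sqrt{53}}{106}, and B = 3 - A = \frac{17 \sqrt{53}}{106} + \frac{3}{2}.
So f(n) = \left(\frac{3}{2} - \frac{17 \sqrt{53}}{106}\right)\left(\frac{5}{2} + \frac{\sqrt{53}}{2}\right)^n + \left(\frac{17 \sqrt{53}}{106} + \frac{3}{2}\right)\left(\frac{5}{2} - \frac{\sqrt{53}}{2}\right)^n.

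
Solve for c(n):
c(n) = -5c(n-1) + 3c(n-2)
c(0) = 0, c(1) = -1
Characteristic equation: x² + 5x - 3 = 0.
Discriminant Δ = (-5)² + 4·(3) = 37.
Roots r₁,₂ = (-5 ± √37)/2, so r₁ = - \frac{5}{2} + \frac{\sqrt{37}}{2}, r₂ = - \frac{\sqrt{37}}{2} - \frac{5}{2}.
General solution: c(n) = A·r₁^n + B·r₂^n.
From the initial conditions, A + B = 0 and r₁A + r₂B = -1.
Since r₁ - r₂ = √37: A = (-1 - (0)r₂)/√37 = - \frac{\sqrt{37}}{37}, and B = 0 - A = \frac{\sqrt{37}}{37}.
So c(n) = \left(- \frac{\sqrt{37}}{37}\right)\left(- \frac{5}{2} + \frac{\sqrt{37}}{2}\right)^n + \left(\frac{\sqrt{37}}{37}\right)\left(- \frac{\sqrt{37}}{2} - \frac{5}{2}\right)^n.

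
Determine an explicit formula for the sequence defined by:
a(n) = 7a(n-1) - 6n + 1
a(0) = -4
First-order linear with linear forcing.
Homogeneous solution: a_h(n) = A·(7)^n.
Try particular a_p(n) = pn + q. Substituting:
  pn + q = 7(p(n-1) + q) - 6n + 1.
Matching the n-coefficient: p = 7p - 6 ⇒ p = 1.
Matching constants: q = -7p + 7q + 1 ⇒ q = 1.
General: a(n) = A·(7)^n + n + 1.
Apply a(0) = -4: A + 1 = -4 ⇒ A = -5.
So a(n) = - 5 \cdot 7^{n} + n + 1.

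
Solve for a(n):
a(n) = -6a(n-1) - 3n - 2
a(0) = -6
First-order linear with linear forcing.
Homogeneous solution: a_h(n) = A·(-6)^n.
Try particular a_p(n) = pn + q. Substituting:
  pn + q = -6(p(n-1) + q) - 3n - 2.
Matching the n-coefficient: p = -6p - 3 ⇒ p = - \frac{3}{7}.
Matching constants: q = 6p - 6q - 2 ⇒ q = - \frac{32}{49}.
General: a(n) = A·(-6)^n - \frac{3 n}{7} - \frac{32}{49}.
Apply a(0) = -6: A - \frac{32}{49} = -6 ⇒ A = - \frac{262}{49}.
So a(n) = - \frac{262 \left(-6\right)^{n}}{49} - \frac{3 n}{7} - \frac{32}{49}.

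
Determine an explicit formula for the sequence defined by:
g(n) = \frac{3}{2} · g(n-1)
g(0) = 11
Pure geometric recurrence with ratio \frac{3}{2}.
By induction g(n) = g(0) · (\frac{3}{2})^n = 11 \left(\frac{3}{2}\right)^{n}.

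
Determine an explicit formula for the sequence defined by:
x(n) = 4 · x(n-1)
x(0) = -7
Pure geometric recurrence with ratio 4.
By induction x(n) = x(0) · (4)^n = - 7 \cdot 4^{n}.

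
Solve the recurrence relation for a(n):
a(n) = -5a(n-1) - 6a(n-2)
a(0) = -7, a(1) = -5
Characteristic equation: x² + 5x + 6 = 0, which factors as (x - (-2))(x - (-3)) = 0.
Roots r₁ = -2, r₂ = -3 (distinct).
General solution: a(n) = A·(-2)^n + B·(-3)^n.
From a(0) = -7: A + B = -7.
From a(1) = -5: -2A - 3B = -5.
Solving: A = -26, B = 19.
So a(n) = - 26 \left(-2\right)^{n} + 19 \left(-3\right)^{n}.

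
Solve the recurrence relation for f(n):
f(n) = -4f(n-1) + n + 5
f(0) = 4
First-order linear with linear forcing.
Homogeneous solution: f_h(n) = A·(-4)^n.
Try particular f_p(n) = pn + q. Substituting:
  pn + q = -4(p(n-1) + q) + n + 5.
Matching the n-coefficient: p = -4p + 1 ⇒ p = \frac{1}{5}.
Matching constants: q = 4p - 4q + 5 ⇒ q = \frac{29}{25}.
General: f(n) = A·(-4)^n + \frac{n}{5} + \frac{29}{25}.
Apply f(0) = 4: A + \frac{29}{25} = 4 ⇒ A = \frac{71}{25}.
So f(n) = \frac{71 \left(-4\right)^{n}}{25} + \frac{n}{5} + \frac{29}{25}.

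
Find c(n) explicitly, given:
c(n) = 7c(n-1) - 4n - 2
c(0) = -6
First-order linear with linear forcing.
Homogeneous solution: c_h(n) = A·(7)^n.
Try particular c_p(n) = pn + q. Substituting:
  pn + q = 7(p(n-1) + q) - 4n - 2.
Matching the n-coefficient: p = 7p - 4 ⇒ p = \frac{2}{3}.
Matching constants: q = -7p + 7q - 2 ⇒ q = \frac{10}{9}.
General: c(n) = A·(7)^n + \frac{2 n}{3} + \frac{10}{9}.
Apply c(0) = -6: A + \frac{10}{9} = -6 ⇒ A = - \frac{64}{9}.
So c(n) = - \frac{64 \cdot 7^{n}}{9} + \frac{2 n}{3} + \frac{10}{9}.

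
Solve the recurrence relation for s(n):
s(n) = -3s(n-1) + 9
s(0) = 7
First-order linear non-homogeneous.
Homogeneous solution: s_h(n) = A·(-3)^n.
Try constant particular solution s_p = K: K = -3K + 9 ⇒ K = \frac{9}{4}.
General: s(n) = A·(-3)^n + \frac{9}{4}.
Apply s(0) = 7: A + \frac{9}{4} = 7 ⇒ A = \frac{19}{4}.
So s(n) = \frac{19 \left(-3\right)^{n}}{4} + \frac{9}{4}.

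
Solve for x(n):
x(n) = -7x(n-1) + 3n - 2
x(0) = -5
First-order linear with linear forcing.
Homogeneous solution: x_h(n) = A·(-7)^n.
Try particular x_p(n) = pn + q. Substituting:
  pn + q = -7(p(n-1) + q) + 3n - 2.
Matching the n-coefficient: p = -7p + 3 ⇒ p = \frac{3}{8}.
Matching constants: q = 7p - 7q - 2 ⇒ q = \frac{5}{64}.
General: x(n) = A·(-7)^n + \frac{3 n}{8} + \frac{5}{64}.
Apply x(0) = -5: A + \frac{5}{64} = -5 ⇒ A = - \frac{325}{64}.
So x(n) = - \frac{325 \left(-7\right)^{n}}{64} + \frac{3 n}{8} + \frac{5}{64}.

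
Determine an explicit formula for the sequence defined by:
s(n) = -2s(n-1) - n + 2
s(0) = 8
First-order linear with linear forcing.
Homogeneous solution: s_h(n) = A·(-2)^n.
Try particular s_p(n) = pn + q. Substituting:
  pn + q = -2(p(n-1) + q) - n + 2.
Matching the n-coefficient: p = -2p - 1 ⇒ p = - \frac{1}{3}.
Matching constants: q = 2p - 2q + 2 ⇒ q = \frac{4}{9}.
General: s(n) = A·(-2)^n - \frac{n}{3} + \frac{4}{9}.
Apply s(0) = 8: A + \frac{4}{9} = 8 ⇒ A = \frac{68}{9}.
So s(n) = \frac{68 \left(-2\right)^{n}}{9} - \frac{n}{3} + \frac{4}{9}.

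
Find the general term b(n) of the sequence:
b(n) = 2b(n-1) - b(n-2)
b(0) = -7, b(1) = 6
Characteristic equation: x² - 2x + 1 = 0, which is (x - (1))².
Repeated root r = 1.
General solution: b(n) = (A + Bn)·(1)^n.
From b(0) = -7: A = -7.
From b(1) = 6: (A + B)·(1) = 6 ⇒ B = 13.
So b(n) = \left(13 n - 7\right) \cdot (1)^n.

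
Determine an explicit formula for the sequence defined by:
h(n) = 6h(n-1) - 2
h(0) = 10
First-order linear non-homogeneous.
Homogeneous solution: h_h(n) = A·(6)^n.
Try constant particular solution h_p = K: K = 6K - 2 ⇒ K = \frac{2}{5}.
General: h(n) = A·(6)^n + \frac{2}{5}.
Apply h(0) = 10: A + \frac{2}{5} = 10 ⇒ A = \frac{48}{5}.
So h(n) = \frac{48 \cdot 6^{n}}{5} + \frac{2}{5}.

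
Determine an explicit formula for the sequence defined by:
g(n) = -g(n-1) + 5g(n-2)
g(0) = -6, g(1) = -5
Characteristic equation: x² + x - 5 = 0.
Discriminant Δ = (-1)² + 4·(5) = 21.
Roots r₁,₂ = (-1 ± √21)/2, so r₁ = - \frac{1}{2} + \frac{\sqrt{21}}{2}, r₂ = - \frac{\sqrt{21}}{2} - \frac{1}{2}.
General solution: g(n) = A·r₁^n + B·r₂^n.
From the initial conditions, A + B = -6 and r₁A + r₂B = -5.
Since r₁ - r₂ = √21: A = (-5 - (-6)r₂)/√21 = -3 - \frac{8 \sqrt{21}}{21}, and B = -6 - A = -3 + \frac{8 \sqrt{21}}{21}.
So g(n) = \left(-3 - \frac{8 \sqrt{21}}{21}\right)\left(- \frac{1}{2} + \frac{\sqrt{21}}{2}\right)^n + \left(-3 + \frac{8 \sqrt{21}}{21}\right)\left(- \frac{\sqrt{21}}{2} - \frac{1}{2}\right)^n.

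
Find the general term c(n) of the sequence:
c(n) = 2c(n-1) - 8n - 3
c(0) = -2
First-order linear with linear forcing.
Homogeneous solution: c_h(n) = A·(2)^n.
Try particular c_p(n) = pn + q. Substituting:
  pn + q = 2(p(n-1) + q) - 8n - 3.
Matching the n-coefficient: p = 2p - 8 ⇒ p = 8.
Matching constants: q = -2p + 2q - 3 ⇒ q = 19.
General: c(n) = A·(2)^n + 8 n + 19.
Apply c(0) = -2: A + 19 = -2 ⇒ A = -21.
So c(n) = - 21 \cdot 2^{n} + 8 n + 19.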